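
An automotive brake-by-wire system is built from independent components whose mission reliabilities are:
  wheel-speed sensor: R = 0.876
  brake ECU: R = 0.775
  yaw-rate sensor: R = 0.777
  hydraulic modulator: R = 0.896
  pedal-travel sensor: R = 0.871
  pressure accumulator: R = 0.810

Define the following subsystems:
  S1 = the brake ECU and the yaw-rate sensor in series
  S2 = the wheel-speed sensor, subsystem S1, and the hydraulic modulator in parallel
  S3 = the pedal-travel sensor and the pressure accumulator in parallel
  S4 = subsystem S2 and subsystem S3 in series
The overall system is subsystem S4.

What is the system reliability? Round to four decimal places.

0.9705

Series (brake ECU and yaw-rate sensor): 0.775000 × 0.777000 = 0.602175
Parallel (wheel-speed sensor, [0.602175], and hydraulic modulator): 1 − (1 − 0.876000)(1 − 0.602175)(1 − 0.896000) = 0.994870
Parallel (pedal-travel sensor and pressure accumulator): 1 − (1 − 0.871000)(1 − 0.810000) = 0.975490
Series ([0.994870] and [0.975490]): 0.994870 × 0.975490 = 0.9705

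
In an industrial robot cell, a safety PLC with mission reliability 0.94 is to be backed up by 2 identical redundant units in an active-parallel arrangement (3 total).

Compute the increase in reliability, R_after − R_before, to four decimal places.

0.0598

R_before = 0.94
R_after = 1 − (1 − 0.94)^3 = 0.9998
ΔR = 0.9998 − 0.94 = 0.0598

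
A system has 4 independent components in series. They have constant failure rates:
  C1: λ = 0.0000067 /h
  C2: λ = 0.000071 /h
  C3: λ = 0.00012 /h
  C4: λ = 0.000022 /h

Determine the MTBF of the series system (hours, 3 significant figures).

4550

Series of exponential components: λ_sys = Σ λ_i
λ_sys = 0.0000067 + 0.000071 + 0.00012 + 0.000022 = 2.1970e-04 /h
MTBF = 1 / λ_sys = 4550 h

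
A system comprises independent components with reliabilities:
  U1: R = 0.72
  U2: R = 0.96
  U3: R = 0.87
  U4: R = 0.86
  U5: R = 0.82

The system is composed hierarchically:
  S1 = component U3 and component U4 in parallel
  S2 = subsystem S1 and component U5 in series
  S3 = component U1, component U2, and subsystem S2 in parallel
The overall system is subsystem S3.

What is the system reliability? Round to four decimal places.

Parallel (U3 and U4): 1 − (1 − 0.870000)(1 − 0.860000) = 0.981800
Series ([0.981800] and U5): 0.981800 × 0.820000 = 0.805076
Parallel (U1, U2, and [0.805076]): 1 − (1 − 0.720000)(1 − 0.960000)(1 − 0.805076) = 0.9978

0.9978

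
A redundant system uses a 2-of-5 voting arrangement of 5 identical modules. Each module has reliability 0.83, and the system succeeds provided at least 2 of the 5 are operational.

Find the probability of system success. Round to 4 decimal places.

R = Σ_{i=2}^{5} C(5,i) p^i (1−p)^{5−i} with p = 0.83
C(5,2)·0.83^2·0.17^3 = 0.033846
C(5,3)·0.83^3·0.17^2 = 0.165246
C(5,4)·0.83^4·0.17^1 = 0.403396
C(5,5)·0.83^5·0.17^0 = 0.393904
Sum = 0.9964

0.9964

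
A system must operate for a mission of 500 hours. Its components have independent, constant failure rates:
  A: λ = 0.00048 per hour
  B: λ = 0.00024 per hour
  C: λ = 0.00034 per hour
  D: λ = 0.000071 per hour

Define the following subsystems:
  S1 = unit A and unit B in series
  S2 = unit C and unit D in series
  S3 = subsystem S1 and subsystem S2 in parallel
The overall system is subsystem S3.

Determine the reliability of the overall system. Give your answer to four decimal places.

R(A) = exp(−0.00048 × 500) = 0.786628
R(B) = exp(−0.00024 × 500) = 0.886920
R(C) = exp(−0.00034 × 500) = 0.843665
R(D) = exp(−0.000071 × 500) = 0.965123
Series (A and B): 0.786628 × 0.886920 = 0.697676
Series (C and D): 0.843665 × 0.965123 = 0.814240
Parallel ([0.697676] and [0.814240]): 1 − (1 − 0.697676)(1 − 0.814240) = 0.9438

0.9438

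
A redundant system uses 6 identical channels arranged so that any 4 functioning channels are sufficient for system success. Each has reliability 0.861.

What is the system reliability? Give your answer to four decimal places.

R = Σ_{i=4}^{6} C(6,i) p^i (1−p)^{6−i} with p = 0.861
C(6,4)·0.861^4·0.139^2 = 0.159270
C(6,5)·0.861^5·0.139^1 = 0.394622
C(6,6)·0.861^6·0.139^0 = 0.407398
Sum = 0.9613

0.9613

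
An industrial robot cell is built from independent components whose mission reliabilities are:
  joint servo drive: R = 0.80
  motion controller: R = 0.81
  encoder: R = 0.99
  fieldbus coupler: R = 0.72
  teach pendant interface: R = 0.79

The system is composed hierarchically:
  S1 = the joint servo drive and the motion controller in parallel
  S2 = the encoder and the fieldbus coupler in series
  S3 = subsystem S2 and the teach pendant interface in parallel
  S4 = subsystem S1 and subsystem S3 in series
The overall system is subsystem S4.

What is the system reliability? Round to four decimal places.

Parallel (joint servo drive and motion controller): 1 − (1 − 0.800000)(1 − 0.810000) = 0.962000
Series (encoder and fieldbus coupler): 0.990000 × 0.720000 = 0.712800
Parallel ([0.712800] and teach pendant interface): 1 − (1 − 0.712800)(1 − 0.790000) = 0.939688
Series ([0.962000] and [0.939688]): 0.962000 × 0.939688 = 0.9040

0.9040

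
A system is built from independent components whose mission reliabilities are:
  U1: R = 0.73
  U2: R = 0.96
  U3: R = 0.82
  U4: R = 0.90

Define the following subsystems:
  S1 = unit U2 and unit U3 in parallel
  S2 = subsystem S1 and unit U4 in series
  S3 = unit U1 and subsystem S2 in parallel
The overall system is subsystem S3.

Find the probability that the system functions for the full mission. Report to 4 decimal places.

Parallel (U2 and U3): 1 − (1 − 0.960000)(1 − 0.820000) = 0.992800
Series ([0.992800] and U4): 0.992800 × 0.900000 = 0.893520
Parallel (U1 and [0.893520]): 1 − (1 − 0.730000)(1 − 0.893520) = 0.9713

0.9713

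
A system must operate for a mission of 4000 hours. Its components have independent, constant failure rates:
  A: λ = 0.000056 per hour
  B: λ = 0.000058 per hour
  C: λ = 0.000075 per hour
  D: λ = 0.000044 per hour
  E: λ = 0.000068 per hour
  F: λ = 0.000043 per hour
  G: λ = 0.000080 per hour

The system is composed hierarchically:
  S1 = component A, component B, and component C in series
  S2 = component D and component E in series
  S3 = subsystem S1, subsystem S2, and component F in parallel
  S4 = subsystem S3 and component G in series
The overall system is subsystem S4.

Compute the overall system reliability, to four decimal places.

R(A) = exp(−0.000056 × 4000) = 0.799315
R(B) = exp(−0.000058 × 4000) = 0.792946
R(C) = exp(−0.000075 × 4000) = 0.740818
R(D) = exp(−0.000044 × 4000) = 0.838618
R(E) = exp(−0.000068 × 4000) = 0.761854
R(F) = exp(−0.000043 × 4000) = 0.841979
R(G) = exp(−0.000080 × 4000) = 0.726149
Series (A, B, and C): 0.799315 × 0.792946 × 0.740818 = 0.469541
Series (D and E): 0.838618 × 0.761854 = 0.638904
Parallel ([0.469541], [0.638904], and F): 1 − (1 − 0.469541)(1 − 0.638904)(1 − 0.841979) = 0.969732
Series ([0.969732] and G): 0.969732 × 0.726149 = 0.7042

0.7042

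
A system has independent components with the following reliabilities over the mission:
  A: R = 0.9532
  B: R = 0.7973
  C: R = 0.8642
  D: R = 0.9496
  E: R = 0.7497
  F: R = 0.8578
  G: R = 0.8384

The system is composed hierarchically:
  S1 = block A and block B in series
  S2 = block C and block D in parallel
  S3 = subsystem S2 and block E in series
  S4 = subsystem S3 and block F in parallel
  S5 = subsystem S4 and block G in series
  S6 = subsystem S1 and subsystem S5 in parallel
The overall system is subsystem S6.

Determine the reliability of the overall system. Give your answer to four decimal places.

0.9539

Series (A and B): 0.953200 × 0.797300 = 0.759986
Parallel (C and D): 1 − (1 − 0.864200)(1 − 0.949600) = 0.993156
Series ([0.993156] and E): 0.993156 × 0.749700 = 0.744569
Parallel ([0.744569] and F): 1 − (1 − 0.744569)(1 − 0.857800) = 0.963678
Series ([0.963678] and G): 0.963678 × 0.838400 = 0.807948
Parallel ([0.759986] and [0.807948]): 1 − (1 − 0.759986)(1 − 0.807948) = 0.9539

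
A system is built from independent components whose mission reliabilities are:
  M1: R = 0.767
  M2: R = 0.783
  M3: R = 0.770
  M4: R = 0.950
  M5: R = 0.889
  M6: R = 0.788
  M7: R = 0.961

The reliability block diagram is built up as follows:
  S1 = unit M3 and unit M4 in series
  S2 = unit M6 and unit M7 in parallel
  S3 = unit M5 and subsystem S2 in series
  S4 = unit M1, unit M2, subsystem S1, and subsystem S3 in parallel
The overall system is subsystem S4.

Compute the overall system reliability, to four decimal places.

0.9984

Series (M3 and M4): 0.770000 × 0.950000 = 0.731500
Parallel (M6 and M7): 1 − (1 − 0.788000)(1 − 0.961000) = 0.991732
Series (M5 and [0.991732]): 0.889000 × 0.991732 = 0.881650
Parallel (M1, M2, [0.731500], and [0.881650]): 1 − (1 − 0.767000)(1 − 0.783000)(1 − 0.731500)(1 − 0.881650) = 0.9984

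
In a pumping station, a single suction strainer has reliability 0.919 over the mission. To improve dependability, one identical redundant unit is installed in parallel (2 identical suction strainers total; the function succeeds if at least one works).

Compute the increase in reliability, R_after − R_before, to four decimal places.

0.0744

R_before = 0.919
R_after = 1 − (1 − 0.919)^2 = 0.9934
ΔR = 0.9934 − 0.919 = 0.0744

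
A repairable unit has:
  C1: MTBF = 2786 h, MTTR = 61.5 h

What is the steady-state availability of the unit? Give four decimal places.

0.9784

A(C1) = MTBF/(MTBF+MTTR) = 2786/(2786+61.5) = 0.9784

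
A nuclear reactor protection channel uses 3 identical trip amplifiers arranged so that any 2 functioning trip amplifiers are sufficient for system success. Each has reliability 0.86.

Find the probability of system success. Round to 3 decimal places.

0.947

R = Σ_{i=2}^{3} C(3,i) p^i (1−p)^{3−i} with p = 0.86
C(3,2)·0.86^2·0.14^1 = 0.31063
C(3,3)·0.86^3·0.14^0 = 0.63606
Sum = 0.947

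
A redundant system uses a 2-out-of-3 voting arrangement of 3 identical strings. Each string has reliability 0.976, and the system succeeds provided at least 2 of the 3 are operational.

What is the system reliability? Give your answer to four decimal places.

0.9983

R = Σ_{i=2}^{3} C(3,i) p^i (1−p)^{3−i} with p = 0.976
C(3,2)·0.976^2·0.024^1 = 0.068585
C(3,3)·0.976^3·0.024^0 = 0.929714
Sum = 0.9983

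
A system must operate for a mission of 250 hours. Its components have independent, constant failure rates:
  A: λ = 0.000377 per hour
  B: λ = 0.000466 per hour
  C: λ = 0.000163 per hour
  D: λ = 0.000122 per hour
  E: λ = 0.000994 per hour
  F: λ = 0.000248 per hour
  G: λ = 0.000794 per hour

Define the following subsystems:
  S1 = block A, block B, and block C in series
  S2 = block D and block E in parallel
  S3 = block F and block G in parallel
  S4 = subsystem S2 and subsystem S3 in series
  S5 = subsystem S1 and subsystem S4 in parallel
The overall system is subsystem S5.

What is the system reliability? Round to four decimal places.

0.9961

R(A) = exp(−0.000377 × 250) = 0.910055
R(B) = exp(−0.000466 × 250) = 0.890030
R(C) = exp(−0.000163 × 250) = 0.960069
R(D) = exp(−0.000122 × 250) = 0.969960
R(E) = exp(−0.000994 × 250) = 0.779970
R(F) = exp(−0.000248 × 250) = 0.939883
R(G) = exp(−0.000794 × 250) = 0.819960
Series (A, B, and C): 0.910055 × 0.890030 × 0.960069 = 0.777633
Parallel (D and E): 1 − (1 − 0.969960)(1 − 0.779970) = 0.993390
Parallel (F and G): 1 − (1 − 0.939883)(1 − 0.819960) = 0.989177
Series ([0.993390] and [0.989177]): 0.993390 × 0.989177 = 0.982639
Parallel ([0.777633] and [0.982639]): 1 − (1 − 0.777633)(1 − 0.982639) = 0.9961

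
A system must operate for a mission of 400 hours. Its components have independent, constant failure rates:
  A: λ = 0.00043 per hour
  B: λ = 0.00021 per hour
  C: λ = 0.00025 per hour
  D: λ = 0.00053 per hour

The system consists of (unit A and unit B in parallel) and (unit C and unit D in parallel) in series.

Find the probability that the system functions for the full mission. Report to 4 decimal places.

0.9693

R(A) = exp(−0.00043 × 400) = 0.841979
R(B) = exp(−0.00021 × 400) = 0.919431
R(C) = exp(−0.00025 × 400) = 0.904837
R(D) = exp(−0.00053 × 400) = 0.808965
Parallel (A and B): 1 − (1 − 0.841979)(1 − 0.919431) = 0.987268
Parallel (C and D): 1 − (1 − 0.904837)(1 − 0.808965) = 0.981821
Series ([0.987268] and [0.981821]): 0.987268 × 0.981821 = 0.9693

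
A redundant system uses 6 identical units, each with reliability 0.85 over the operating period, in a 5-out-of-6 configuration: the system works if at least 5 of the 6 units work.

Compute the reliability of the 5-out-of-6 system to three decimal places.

R = Σ_{i=5}^{6} C(6,i) p^i (1−p)^{6−i} with p = 0.85
C(6,5)·0.85^5·0.15^1 = 0.39933
C(6,6)·0.85^6·0.15^0 = 0.37715
Sum = 0.776

0.776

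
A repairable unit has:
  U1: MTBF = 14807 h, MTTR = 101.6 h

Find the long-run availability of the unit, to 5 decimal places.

0.99319

A(U1) = MTBF/(MTBF+MTTR) = 14807/(14807+101.6) = 0.99319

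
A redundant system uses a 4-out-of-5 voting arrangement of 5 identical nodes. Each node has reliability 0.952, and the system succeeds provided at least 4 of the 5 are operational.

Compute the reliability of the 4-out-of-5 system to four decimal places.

R = Σ_{i=4}^{5} C(5,i) p^i (1−p)^{5−i} with p = 0.952
C(5,4)·0.952^4·0.048^1 = 0.197133
C(5,5)·0.952^5·0.048^0 = 0.781960
Sum = 0.9791

0.9791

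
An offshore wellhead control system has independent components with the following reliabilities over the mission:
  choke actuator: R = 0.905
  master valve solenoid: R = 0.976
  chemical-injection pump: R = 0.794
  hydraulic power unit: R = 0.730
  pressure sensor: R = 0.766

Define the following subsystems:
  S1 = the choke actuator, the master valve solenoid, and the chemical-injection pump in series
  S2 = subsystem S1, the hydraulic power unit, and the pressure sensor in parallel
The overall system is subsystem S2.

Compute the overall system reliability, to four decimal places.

Series (choke actuator, master valve solenoid, and chemical-injection pump): 0.905000 × 0.976000 × 0.794000 = 0.701324
Parallel ([0.701324], hydraulic power unit, and pressure sensor): 1 − (1 − 0.701324)(1 − 0.730000)(1 − 0.766000) = 0.9811

0.9811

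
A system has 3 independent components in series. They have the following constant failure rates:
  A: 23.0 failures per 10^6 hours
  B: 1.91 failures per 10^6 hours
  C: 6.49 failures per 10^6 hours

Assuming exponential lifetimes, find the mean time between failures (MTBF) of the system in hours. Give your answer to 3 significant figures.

31800

Series of exponential components: λ_sys = Σ λ_i
λ_sys = 0.0000230 + 0.00000191 + 0.00000649 = 3.1400e-05 /h
MTBF = 1 / λ_sys = 31800 h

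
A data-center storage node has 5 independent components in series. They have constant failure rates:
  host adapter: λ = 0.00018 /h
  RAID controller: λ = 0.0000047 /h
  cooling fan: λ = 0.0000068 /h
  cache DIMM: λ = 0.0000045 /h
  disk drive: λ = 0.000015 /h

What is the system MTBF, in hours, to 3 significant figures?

4740

Series of exponential components: λ_sys = Σ λ_i
λ_sys = 0.00018 + 0.0000047 + 0.0000068 + 0.0000045 + 0.000015 = 2.1100e-04 /h
MTBF = 1 / λ_sys = 4740 h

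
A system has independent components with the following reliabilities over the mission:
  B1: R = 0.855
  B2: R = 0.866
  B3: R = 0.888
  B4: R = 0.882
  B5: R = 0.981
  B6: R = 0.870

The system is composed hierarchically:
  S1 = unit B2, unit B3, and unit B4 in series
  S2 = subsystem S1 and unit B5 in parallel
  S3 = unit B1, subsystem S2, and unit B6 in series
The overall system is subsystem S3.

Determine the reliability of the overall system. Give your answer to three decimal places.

0.739

Series (B2, B3, and B4): 0.86600 × 0.88800 × 0.88200 = 0.67827
Parallel ([0.67827] and B5): 1 − (1 − 0.67827)(1 − 0.98100) = 0.99389
Series (B1, [0.99389], and B6): 0.85500 × 0.99389 × 0.87000 = 0.739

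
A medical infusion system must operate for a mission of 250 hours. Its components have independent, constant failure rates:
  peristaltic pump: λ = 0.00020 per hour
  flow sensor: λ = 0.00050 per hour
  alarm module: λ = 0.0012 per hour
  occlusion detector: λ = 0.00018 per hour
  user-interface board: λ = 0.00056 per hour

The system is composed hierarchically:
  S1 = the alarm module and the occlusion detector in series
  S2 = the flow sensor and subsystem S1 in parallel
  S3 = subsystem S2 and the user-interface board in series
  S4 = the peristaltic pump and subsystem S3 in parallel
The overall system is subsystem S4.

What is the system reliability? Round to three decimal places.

0.992

R(peristaltic pump) = exp(−0.00020 × 250) = 0.95123
R(flow sensor) = exp(−0.00050 × 250) = 0.88250
R(alarm module) = exp(−0.0012 × 250) = 0.74082
R(occlusion detector) = exp(−0.00018 × 250) = 0.95600
R(user-interface board) = exp(−0.00056 × 250) = 0.86936
Series (alarm module and occlusion detector): 0.74082 × 0.95600 = 0.70822
Parallel (flow sensor and [0.70822]): 1 − (1 − 0.88250)(1 − 0.70822) = 0.96572
Series ([0.96572] and user-interface board): 0.96572 × 0.86936 = 0.83956
Parallel (peristaltic pump and [0.83956]): 1 − (1 − 0.95123)(1 − 0.83956) = 0.992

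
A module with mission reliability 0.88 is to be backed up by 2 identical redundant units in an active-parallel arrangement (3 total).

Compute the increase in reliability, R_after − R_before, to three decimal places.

0.118

R_before = 0.88
R_after = 1 − (1 − 0.88)^3 = 0.998
ΔR = 0.998 − 0.88 = 0.118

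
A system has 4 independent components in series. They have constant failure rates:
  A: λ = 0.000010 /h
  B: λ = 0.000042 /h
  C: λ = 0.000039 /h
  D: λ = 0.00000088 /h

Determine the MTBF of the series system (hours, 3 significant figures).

Series of exponential components: λ_sys = Σ λ_i
λ_sys = 0.000010 + 0.000042 + 0.000039 + 0.00000088 = 9.1880e-05 /h
MTBF = 1 / λ_sys = 10900 h

10900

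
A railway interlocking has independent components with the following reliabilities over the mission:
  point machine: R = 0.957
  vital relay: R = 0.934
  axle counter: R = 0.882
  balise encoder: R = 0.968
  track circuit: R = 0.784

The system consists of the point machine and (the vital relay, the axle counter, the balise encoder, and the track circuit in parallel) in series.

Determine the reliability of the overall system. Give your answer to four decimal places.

Parallel (vital relay, axle counter, balise encoder, and track circuit): 1 − (1 − 0.934000)(1 − 0.882000)(1 − 0.968000)(1 − 0.784000) = 0.999946
Series (point machine and [0.999946]): 0.957000 × 0.999946 = 0.9569

0.9569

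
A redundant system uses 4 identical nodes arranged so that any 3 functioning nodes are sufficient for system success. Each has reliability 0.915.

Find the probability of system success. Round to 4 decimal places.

0.9614

R = Σ_{i=3}^{4} C(4,i) p^i (1−p)^{4−i} with p = 0.915
C(4,3)·0.915^3·0.085^1 = 0.260461
C(4,4)·0.915^4·0.085^0 = 0.700946
Sum = 0.9614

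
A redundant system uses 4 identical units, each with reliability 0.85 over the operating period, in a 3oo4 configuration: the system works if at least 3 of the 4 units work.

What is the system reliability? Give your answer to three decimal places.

R = Σ_{i=3}^{4} C(4,i) p^i (1−p)^{4−i} with p = 0.85
C(4,3)·0.85^3·0.15^1 = 0.36848
C(4,4)·0.85^4·0.15^0 = 0.52201
Sum = 0.890

0.890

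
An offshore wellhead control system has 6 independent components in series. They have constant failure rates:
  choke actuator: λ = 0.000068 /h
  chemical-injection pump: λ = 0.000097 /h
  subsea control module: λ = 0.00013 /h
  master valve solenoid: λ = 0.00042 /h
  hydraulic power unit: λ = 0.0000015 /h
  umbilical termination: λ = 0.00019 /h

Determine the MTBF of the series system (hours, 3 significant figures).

1100

Series of exponential components: λ_sys = Σ λ_i
λ_sys = 0.000068 + 0.000097 + 0.00013 + 0.00042 + 0.0000015 + 0.00019 = 9.0650e-04 /h
MTBF = 1 / λ_sys = 1100 h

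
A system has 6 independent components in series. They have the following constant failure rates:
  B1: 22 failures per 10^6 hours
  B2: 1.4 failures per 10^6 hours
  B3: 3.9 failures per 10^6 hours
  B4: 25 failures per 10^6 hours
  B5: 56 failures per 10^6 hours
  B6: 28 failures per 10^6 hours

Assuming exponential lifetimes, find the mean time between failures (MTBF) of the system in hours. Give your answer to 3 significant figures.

Series of exponential components: λ_sys = Σ λ_i
λ_sys = 0.000022 + 0.0000014 + 0.0000039 + 0.000025 + 0.000056 + 0.000028 = 1.3630e-04 /h
MTBF = 1 / λ_sys = 7340 h

7340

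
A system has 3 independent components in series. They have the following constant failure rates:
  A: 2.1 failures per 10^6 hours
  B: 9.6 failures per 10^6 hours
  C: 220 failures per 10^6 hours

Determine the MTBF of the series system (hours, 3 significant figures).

4320

Series of exponential components: λ_sys = Σ λ_i
λ_sys = 0.0000021 + 0.0000096 + 0.00022 = 2.3170e-04 /h
MTBF = 1 / λ_sys = 4320 h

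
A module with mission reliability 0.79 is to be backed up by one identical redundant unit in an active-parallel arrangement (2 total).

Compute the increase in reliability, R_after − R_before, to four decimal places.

0.1659

R_before = 0.79
R_after = 1 − (1 − 0.79)^2 = 0.9559
ΔR = 0.9559 − 0.79 = 0.1659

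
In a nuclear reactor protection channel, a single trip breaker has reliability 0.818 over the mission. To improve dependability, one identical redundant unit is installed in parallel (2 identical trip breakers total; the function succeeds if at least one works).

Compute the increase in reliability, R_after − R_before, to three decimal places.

R_before = 0.818
R_after = 1 − (1 − 0.818)^2 = 0.967
ΔR = 0.967 − 0.818 = 0.149

0.149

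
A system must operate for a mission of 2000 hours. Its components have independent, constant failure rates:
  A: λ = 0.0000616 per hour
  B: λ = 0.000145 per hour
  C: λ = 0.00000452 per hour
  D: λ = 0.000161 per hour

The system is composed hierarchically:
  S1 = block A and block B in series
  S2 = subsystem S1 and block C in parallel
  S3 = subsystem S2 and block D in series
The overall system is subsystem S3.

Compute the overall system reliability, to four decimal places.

0.7225

R(A) = exp(−0.0000616 × 2000) = 0.884087
R(B) = exp(−0.000145 × 2000) = 0.748264
R(C) = exp(−0.00000452 × 2000) = 0.991001
R(D) = exp(−0.000161 × 2000) = 0.724698
Series (A and B): 0.884087 × 0.748264 = 0.661530
Parallel ([0.661530] and C): 1 − (1 − 0.661530)(1 − 0.991001) = 0.996954
Series ([0.996954] and D): 0.996954 × 0.724698 = 0.7225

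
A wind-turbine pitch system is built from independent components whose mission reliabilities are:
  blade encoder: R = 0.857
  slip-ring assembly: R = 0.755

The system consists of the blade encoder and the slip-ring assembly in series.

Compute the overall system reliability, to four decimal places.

Series (blade encoder and slip-ring assembly): 0.857000 × 0.755000 = 0.6470

0.6470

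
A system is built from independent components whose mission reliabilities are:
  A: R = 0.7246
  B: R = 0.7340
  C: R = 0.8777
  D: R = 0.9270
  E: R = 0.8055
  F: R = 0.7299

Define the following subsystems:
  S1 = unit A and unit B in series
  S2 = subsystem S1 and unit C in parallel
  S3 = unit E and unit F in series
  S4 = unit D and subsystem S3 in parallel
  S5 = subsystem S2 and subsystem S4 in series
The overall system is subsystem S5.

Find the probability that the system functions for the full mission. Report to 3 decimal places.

Series (A and B): 0.72460 × 0.73400 = 0.53186
Parallel ([0.53186] and C): 1 − (1 − 0.53186)(1 − 0.87770) = 0.94275
Series (E and F): 0.80550 × 0.72990 = 0.58793
Parallel (D and [0.58793]): 1 − (1 − 0.92700)(1 − 0.58793) = 0.96992
Series ([0.94275] and [0.96992]): 0.94275 × 0.96992 = 0.914

0.914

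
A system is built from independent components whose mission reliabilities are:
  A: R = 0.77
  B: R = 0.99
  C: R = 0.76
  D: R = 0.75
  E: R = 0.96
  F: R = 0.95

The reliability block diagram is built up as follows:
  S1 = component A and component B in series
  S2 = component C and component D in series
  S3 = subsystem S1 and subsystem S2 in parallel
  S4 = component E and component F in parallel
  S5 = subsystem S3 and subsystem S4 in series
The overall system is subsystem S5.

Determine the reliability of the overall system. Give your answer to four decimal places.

0.8960

Series (A and B): 0.770000 × 0.990000 = 0.762300
Series (C and D): 0.760000 × 0.750000 = 0.570000
Parallel ([0.762300] and [0.570000]): 1 − (1 − 0.762300)(1 − 0.570000) = 0.897789
Parallel (E and F): 1 − (1 − 0.960000)(1 − 0.950000) = 0.998000
Series ([0.897789] and [0.998000]): 0.897789 × 0.998000 = 0.8960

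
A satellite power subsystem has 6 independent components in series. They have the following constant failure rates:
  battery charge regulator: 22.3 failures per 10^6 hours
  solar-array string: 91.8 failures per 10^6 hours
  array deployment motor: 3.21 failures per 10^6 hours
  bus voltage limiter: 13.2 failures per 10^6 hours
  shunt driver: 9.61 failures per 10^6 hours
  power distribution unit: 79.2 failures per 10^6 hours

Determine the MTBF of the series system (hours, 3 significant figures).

4560

Series of exponential components: λ_sys = Σ λ_i
λ_sys = 0.0000223 + 0.0000918 + 0.00000321 + 0.0000132 + 0.00000961 + 0.0000792 = 2.1932e-04 /h
MTBF = 1 / λ_sys = 4560 h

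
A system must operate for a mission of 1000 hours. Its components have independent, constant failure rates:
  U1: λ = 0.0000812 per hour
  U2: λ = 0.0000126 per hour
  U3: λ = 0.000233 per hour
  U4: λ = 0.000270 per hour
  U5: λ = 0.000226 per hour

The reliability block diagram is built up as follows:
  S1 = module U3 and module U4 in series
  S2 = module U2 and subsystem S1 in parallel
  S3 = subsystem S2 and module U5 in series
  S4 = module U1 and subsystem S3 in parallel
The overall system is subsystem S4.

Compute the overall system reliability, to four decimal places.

R(U1) = exp(−0.0000812 × 1000) = 0.922009
R(U2) = exp(−0.0000126 × 1000) = 0.987479
R(U3) = exp(−0.000233 × 1000) = 0.792154
R(U4) = exp(−0.000270 × 1000) = 0.763379
R(U5) = exp(−0.000226 × 1000) = 0.797718
Series (U3 and U4): 0.792154 × 0.763379 = 0.604714
Parallel (U2 and [0.604714]): 1 − (1 − 0.987479)(1 − 0.604714) = 0.995051
Series ([0.995051] and U5): 0.995051 × 0.797718 = 0.793770
Parallel (U1 and [0.793770]): 1 − (1 − 0.922009)(1 − 0.793770) = 0.9839

0.9839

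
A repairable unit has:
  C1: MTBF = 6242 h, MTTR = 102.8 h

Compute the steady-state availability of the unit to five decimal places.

A(C1) = MTBF/(MTBF+MTTR) = 6242/(6242+102.8) = 0.98380

0.98380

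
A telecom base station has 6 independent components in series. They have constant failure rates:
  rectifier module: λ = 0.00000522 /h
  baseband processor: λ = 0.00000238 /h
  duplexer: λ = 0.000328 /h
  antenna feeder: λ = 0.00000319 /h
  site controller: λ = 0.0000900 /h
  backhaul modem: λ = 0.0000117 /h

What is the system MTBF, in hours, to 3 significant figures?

2270

Series of exponential components: λ_sys = Σ λ_i
λ_sys = 0.00000522 + 0.00000238 + 0.000328 + 0.00000319 + 0.0000900 + 0.0000117 = 4.4049e-04 /h
MTBF = 1 / λ_sys = 2270 h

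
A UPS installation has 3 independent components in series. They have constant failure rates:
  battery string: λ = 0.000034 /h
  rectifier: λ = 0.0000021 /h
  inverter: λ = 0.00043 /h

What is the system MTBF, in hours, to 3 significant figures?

2150

Series of exponential components: λ_sys = Σ λ_i
λ_sys = 0.000034 + 0.0000021 + 0.00043 = 4.6610e-04 /h
MTBF = 1 / λ_sys = 2150 h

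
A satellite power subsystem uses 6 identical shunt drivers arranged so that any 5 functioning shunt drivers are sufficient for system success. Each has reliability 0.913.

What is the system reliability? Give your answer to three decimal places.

0.910

R = Σ_{i=5}^{6} C(6,i) p^i (1−p)^{6−i} with p = 0.913
C(6,5)·0.913^5·0.087^1 = 0.33115
C(6,6)·0.913^6·0.087^0 = 0.57919
Sum = 0.910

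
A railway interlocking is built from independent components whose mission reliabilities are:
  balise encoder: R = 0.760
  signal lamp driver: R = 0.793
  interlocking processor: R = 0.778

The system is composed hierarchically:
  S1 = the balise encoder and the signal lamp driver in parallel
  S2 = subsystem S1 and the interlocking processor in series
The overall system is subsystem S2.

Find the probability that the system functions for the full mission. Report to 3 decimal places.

0.739

Parallel (balise encoder and signal lamp driver): 1 − (1 − 0.76000)(1 − 0.79300) = 0.95032
Series ([0.95032] and interlocking processor): 0.95032 × 0.77800 = 0.739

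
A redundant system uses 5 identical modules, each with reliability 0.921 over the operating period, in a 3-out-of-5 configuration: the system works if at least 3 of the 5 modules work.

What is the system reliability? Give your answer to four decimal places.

R = Σ_{i=3}^{5} C(5,i) p^i (1−p)^{5−i} with p = 0.921
C(5,3)·0.921^3·0.079^2 = 0.048757
C(5,4)·0.921^4·0.079^1 = 0.284208
C(5,5)·0.921^5·0.079^0 = 0.662671
Sum = 0.9956

0.9956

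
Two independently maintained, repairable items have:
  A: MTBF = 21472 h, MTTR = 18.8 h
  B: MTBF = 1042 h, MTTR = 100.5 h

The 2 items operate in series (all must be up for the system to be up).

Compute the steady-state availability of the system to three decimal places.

0.911

A(A) = MTBF/(MTBF+MTTR) = 21472/(21472+18.8) = 0.999125
A(B) = MTBF/(MTBF+MTTR) = 1042/(1042+100.5) = 0.912035
Series availability: 0.999125 × 0.912035 = 0.911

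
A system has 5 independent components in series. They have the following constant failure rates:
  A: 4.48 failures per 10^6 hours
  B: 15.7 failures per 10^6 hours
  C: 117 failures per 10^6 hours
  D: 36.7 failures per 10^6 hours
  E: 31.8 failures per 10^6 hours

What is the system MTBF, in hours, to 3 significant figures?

Series of exponential components: λ_sys = Σ λ_i
λ_sys = 0.00000448 + 0.0000157 + 0.000117 + 0.0000367 + 0.0000318 = 2.0568e-04 /h
MTBF = 1 / λ_sys = 4860 h

4860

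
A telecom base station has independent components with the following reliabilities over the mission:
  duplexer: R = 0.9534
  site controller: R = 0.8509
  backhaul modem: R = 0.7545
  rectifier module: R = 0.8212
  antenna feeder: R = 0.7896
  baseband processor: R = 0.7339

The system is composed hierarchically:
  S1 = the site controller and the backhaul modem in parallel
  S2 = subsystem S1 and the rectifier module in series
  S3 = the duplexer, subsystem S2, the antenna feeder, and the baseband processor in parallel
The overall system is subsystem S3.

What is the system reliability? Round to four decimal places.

0.9995

Parallel (site controller and backhaul modem): 1 − (1 − 0.850900)(1 − 0.754500) = 0.963396
Series ([0.963396] and rectifier module): 0.963396 × 0.821200 = 0.791141
Parallel (duplexer, [0.791141], antenna feeder, and baseband processor): 1 − (1 − 0.953400)(1 − 0.791141)(1 − 0.789600)(1 − 0.733900) = 0.9995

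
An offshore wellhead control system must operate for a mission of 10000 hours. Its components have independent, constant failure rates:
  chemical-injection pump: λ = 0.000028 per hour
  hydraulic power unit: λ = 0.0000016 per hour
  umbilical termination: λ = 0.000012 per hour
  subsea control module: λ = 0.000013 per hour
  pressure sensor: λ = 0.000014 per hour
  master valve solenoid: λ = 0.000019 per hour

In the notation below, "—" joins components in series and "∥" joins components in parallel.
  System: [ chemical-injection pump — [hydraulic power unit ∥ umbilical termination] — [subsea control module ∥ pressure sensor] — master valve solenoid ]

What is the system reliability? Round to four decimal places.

0.6139

R(chemical-injection pump) = exp(−0.000028 × 10000) = 0.755784
R(hydraulic power unit) = exp(−0.0000016 × 10000) = 0.984127
R(umbilical termination) = exp(−0.000012 × 10000) = 0.886920
R(subsea control module) = exp(−0.000013 × 10000) = 0.878095
R(pressure sensor) = exp(−0.000014 × 10000) = 0.869358
R(master valve solenoid) = exp(−0.000019 × 10000) = 0.826959
Parallel (hydraulic power unit and umbilical termination): 1 − (1 − 0.984127)(1 − 0.886920) = 0.998205
Parallel (subsea control module and pressure sensor): 1 − (1 − 0.878095)(1 − 0.869358) = 0.984074
Series (chemical-injection pump, [0.998205], [0.984074], and master valve solenoid): 0.755784 × 0.998205 × 0.984074 × 0.826959 = 0.6139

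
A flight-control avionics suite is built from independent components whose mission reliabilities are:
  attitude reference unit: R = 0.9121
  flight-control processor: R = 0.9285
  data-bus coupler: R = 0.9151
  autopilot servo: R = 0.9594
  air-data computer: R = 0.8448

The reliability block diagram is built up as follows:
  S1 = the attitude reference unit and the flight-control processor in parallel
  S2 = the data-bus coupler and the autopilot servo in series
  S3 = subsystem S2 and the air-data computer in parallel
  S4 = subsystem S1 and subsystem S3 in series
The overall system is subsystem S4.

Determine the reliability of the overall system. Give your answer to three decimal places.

Parallel (attitude reference unit and flight-control processor): 1 − (1 − 0.91210)(1 − 0.92850) = 0.99372
Series (data-bus coupler and autopilot servo): 0.91510 × 0.95940 = 0.87795
Parallel ([0.87795] and air-data computer): 1 − (1 − 0.87795)(1 − 0.84480) = 0.98106
Series ([0.99372] and [0.98106]): 0.99372 × 0.98106 = 0.975

0.975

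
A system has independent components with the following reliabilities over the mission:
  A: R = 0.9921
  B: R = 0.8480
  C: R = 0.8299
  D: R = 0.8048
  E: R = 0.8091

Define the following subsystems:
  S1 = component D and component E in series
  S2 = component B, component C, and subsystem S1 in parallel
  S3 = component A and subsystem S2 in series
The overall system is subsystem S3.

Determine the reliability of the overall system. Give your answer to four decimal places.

Series (D and E): 0.804800 × 0.809100 = 0.651164
Parallel (B, C, and [0.651164]): 1 − (1 − 0.848000)(1 − 0.829900)(1 − 0.651164) = 0.990981
Series (A and [0.990981]): 0.992100 × 0.990981 = 0.9832

0.9832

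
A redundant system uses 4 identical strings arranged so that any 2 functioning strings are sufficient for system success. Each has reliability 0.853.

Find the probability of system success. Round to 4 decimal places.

0.9887

R = Σ_{i=2}^{4} C(4,i) p^i (1−p)^{4−i} with p = 0.853
C(4,2)·0.853^2·0.147^2 = 0.094337
C(4,3)·0.853^3·0.147^1 = 0.364942
C(4,4)·0.853^4·0.147^0 = 0.529415
Sum = 0.9887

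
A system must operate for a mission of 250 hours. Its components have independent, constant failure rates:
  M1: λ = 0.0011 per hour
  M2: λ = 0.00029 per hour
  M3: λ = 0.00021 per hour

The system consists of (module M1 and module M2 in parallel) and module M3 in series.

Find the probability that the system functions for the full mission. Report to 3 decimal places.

R(M1) = exp(−0.0011 × 250) = 0.75957
R(M2) = exp(−0.00029 × 250) = 0.93007
R(M3) = exp(−0.00021 × 250) = 0.94885
Parallel (M1 and M2): 1 − (1 − 0.75957)(1 − 0.93007) = 0.98319
Series ([0.98319] and M3): 0.98319 × 0.94885 = 0.933

0.933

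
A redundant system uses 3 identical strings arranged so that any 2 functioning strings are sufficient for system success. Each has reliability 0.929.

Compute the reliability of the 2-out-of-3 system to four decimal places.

R = Σ_{i=2}^{3} C(3,i) p^i (1−p)^{3−i} with p = 0.929
C(3,2)·0.929^2·0.071^1 = 0.183828
C(3,3)·0.929^3·0.071^0 = 0.801765
Sum = 0.9856

0.9856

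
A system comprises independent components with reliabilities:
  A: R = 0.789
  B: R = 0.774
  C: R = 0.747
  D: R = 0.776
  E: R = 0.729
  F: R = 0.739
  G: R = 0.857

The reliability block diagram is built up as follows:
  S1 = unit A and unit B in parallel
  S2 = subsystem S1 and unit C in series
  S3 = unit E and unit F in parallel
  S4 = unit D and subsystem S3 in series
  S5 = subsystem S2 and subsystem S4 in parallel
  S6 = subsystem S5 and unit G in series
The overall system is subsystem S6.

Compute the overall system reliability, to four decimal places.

Parallel (A and B): 1 − (1 − 0.789000)(1 − 0.774000) = 0.952314
Series ([0.952314] and C): 0.952314 × 0.747000 = 0.711379
Parallel (E and F): 1 − (1 − 0.729000)(1 − 0.739000) = 0.929269
Series (D and [0.929269]): 0.776000 × 0.929269 = 0.721113
Parallel ([0.711379] and [0.721113]): 1 − (1 − 0.711379)(1 − 0.721113) = 0.919507
Series ([0.919507] and G): 0.919507 × 0.857000 = 0.7880

0.7880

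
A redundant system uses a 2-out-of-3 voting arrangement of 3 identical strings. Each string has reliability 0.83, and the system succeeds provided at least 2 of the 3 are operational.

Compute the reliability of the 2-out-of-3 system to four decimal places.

0.9231

R = Σ_{i=2}^{3} C(3,i) p^i (1−p)^{3−i} with p = 0.83
C(3,2)·0.83^2·0.17^1 = 0.351339
C(3,3)·0.83^3·0.17^0 = 0.571787
Sum = 0.9231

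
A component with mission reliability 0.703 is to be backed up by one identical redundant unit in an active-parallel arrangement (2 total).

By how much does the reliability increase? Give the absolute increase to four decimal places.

R_before = 0.703
R_after = 1 − (1 − 0.703)^2 = 0.9118
ΔR = 0.9118 − 0.703 = 0.2088

0.2088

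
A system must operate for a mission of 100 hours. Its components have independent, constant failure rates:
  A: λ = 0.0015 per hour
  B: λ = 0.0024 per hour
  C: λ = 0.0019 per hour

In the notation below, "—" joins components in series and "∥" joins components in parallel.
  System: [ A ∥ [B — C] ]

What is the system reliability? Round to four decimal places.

R(A) = exp(−0.0015 × 100) = 0.860708
R(B) = exp(−0.0024 × 100) = 0.786628
R(C) = exp(−0.0019 × 100) = 0.826959
Series (B and C): 0.786628 × 0.826959 = 0.650509
Parallel (A and [0.650509]): 1 − (1 − 0.860708)(1 − 0.650509) = 0.9513

0.9513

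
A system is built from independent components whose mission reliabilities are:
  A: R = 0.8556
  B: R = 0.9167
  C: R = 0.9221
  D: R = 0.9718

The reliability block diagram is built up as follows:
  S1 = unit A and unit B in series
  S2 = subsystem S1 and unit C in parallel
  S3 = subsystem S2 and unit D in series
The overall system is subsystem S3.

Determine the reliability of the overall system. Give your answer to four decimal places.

Series (A and B): 0.855600 × 0.916700 = 0.784329
Parallel ([0.784329] and C): 1 − (1 − 0.784329)(1 − 0.922100) = 0.983199
Series ([0.983199] and D): 0.983199 × 0.971800 = 0.9555

0.9555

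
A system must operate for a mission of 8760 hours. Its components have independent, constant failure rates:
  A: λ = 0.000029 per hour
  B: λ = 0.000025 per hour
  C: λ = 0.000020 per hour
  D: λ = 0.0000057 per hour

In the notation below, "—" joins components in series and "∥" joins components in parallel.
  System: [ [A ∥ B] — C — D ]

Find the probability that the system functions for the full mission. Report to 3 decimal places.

0.763

R(A) = exp(−0.000029 × 8760) = 0.77566
R(B) = exp(−0.000025 × 8760) = 0.80332
R(C) = exp(−0.000020 × 8760) = 0.83929
R(D) = exp(−0.0000057 × 8760) = 0.95129
Parallel (A and B): 1 − (1 − 0.77566)(1 − 0.80332) = 0.95588
Series ([0.95588], C, and D): 0.95588 × 0.83929 × 0.95129 = 0.763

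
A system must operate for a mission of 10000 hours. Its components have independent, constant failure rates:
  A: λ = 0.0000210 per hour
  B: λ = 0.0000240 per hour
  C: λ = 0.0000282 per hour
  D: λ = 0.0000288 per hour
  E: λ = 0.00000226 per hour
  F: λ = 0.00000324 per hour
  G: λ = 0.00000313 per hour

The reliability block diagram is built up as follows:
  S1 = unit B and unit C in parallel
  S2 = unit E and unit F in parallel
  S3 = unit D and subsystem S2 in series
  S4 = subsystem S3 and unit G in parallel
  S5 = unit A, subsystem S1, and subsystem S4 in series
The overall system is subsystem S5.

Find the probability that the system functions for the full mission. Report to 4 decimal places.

0.7621

R(A) = exp(−0.0000210 × 10000) = 0.810584
R(B) = exp(−0.0000240 × 10000) = 0.786628
R(C) = exp(−0.0000282 × 10000) = 0.754274
R(D) = exp(−0.0000288 × 10000) = 0.749762
R(E) = exp(−0.00000226 × 10000) = 0.977653
R(F) = exp(−0.00000324 × 10000) = 0.968119
R(G) = exp(−0.00000313 × 10000) = 0.969185
Parallel (B and C): 1 − (1 − 0.786628)(1 − 0.754274) = 0.947569
Parallel (E and F): 1 − (1 − 0.977653)(1 − 0.968119) = 0.999288
Series (D and [0.999288]): 0.749762 × 0.999288 = 0.749228
Parallel ([0.749228] and G): 1 − (1 − 0.749228)(1 − 0.969185) = 0.992272
Series (A, [0.947569], and [0.992272]): 0.810584 × 0.947569 × 0.992272 = 0.7621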